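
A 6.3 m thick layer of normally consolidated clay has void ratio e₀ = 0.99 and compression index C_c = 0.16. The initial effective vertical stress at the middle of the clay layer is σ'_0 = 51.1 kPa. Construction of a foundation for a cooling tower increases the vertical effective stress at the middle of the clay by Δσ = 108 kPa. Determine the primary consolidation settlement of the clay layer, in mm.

Final effective stress: σ'_f = σ'_0 + Δσ = 51.1 + 108 = 159.1 kPa.
Normally consolidated clay, so the full stress increment lies on the virgin compression line:
S_c = C_c·H/(1+e₀)·log₁₀(σ'_f/σ'_0) = 0.16×6.3/(1+0.99)×log₁₀(159.1/51.1)
    = 0.50653 × 0.49325 = 0.2498 m

S_c ≈ 250 mm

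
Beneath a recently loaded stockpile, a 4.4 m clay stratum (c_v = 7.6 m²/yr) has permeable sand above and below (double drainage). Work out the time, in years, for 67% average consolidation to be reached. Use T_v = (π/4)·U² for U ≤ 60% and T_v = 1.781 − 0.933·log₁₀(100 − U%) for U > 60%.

t ≈ 0.232 years

Drainage path length: H_d = H/2 = 2.2 m (double drainage).
U > 60%: T_v = 1.781 − 0.933·log₁₀(100 − 67) = 0.36423.
t = T_v·H_d²/c_v = 0.36423×2.2²/7.6 = 0.232 years.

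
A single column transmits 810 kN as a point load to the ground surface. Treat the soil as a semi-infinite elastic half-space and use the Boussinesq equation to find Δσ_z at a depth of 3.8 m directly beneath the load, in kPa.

Boussinesq vertical stress below a point load on an elastic half-space:
Δσ_z = 3P/(2πz²) · [1 + (r/z)²]^(−5/2)
r/z = 0/3.8 = 0; [1+(r/z)²]^(−5/2) = 1.
Δσ_z = 3×810/(2π×3.8²) × 1 = 26.783 × 1 = 26.78 kPa

Δσ_z ≈ 26.8 kPa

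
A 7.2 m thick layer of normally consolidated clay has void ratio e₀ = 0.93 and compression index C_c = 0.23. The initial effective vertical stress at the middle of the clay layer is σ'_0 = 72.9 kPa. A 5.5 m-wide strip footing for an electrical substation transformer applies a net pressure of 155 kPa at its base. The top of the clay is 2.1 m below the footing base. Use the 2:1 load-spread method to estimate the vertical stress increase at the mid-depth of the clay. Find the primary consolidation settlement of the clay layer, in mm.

Mid-depth of clay below the footing base: z = 2.1 + 7.2/2 = 5.7 m.
Stress increase at mid-clay by the 2:1 spreading method:
Δσ = qB/(B+z) = 155×5.5/(5.5+5.7) = 76.116 kPa
Final effective stress: σ'_f = σ'_0 + Δσ = 72.9 + 76.116 = 149.02 kPa.
Normally consolidated clay, so the full stress increment lies on the virgin compression line:
S_c = C_c·H/(1+e₀)·log₁₀(σ'_f/σ'_0) = 0.23×7.2/(1+0.93)×log₁₀(149.02/72.9)
    = 0.85803 × 0.31052 = 0.2664 m

S_c ≈ 266 mm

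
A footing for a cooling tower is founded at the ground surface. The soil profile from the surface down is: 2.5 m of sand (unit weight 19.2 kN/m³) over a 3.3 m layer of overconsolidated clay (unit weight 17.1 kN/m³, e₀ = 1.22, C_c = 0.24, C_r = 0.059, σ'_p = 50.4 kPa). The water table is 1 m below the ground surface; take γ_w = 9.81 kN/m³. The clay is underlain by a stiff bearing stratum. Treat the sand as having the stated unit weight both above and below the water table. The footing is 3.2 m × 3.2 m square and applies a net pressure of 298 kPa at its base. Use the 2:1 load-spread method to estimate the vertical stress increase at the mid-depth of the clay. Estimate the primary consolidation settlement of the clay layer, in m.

Mid-depth of clay below the ground surface: z = 2.5 + 3.3/2 = 4.15 m.
Total vertical stress at mid-clay: σ_v = 19.2×2.5 + 17.1×1.65 = 76.215 kPa.
Pore pressure: u = 9.81×(4.15 − 1) = 30.902 kPa.
Initial effective stress: σ'_0 = σ_v − u = 76.215 − 30.902 = 45.313 kPa.
Stress increase at mid-clay by the 2:1 spreading method:
Δσ = qBL/((B+z)(L+z)) = 298×3.2×3.2/((3.2+4.15)(3.2+4.15)) = 56.486 kPa
Final effective stress: σ'_f = 45.313 + 56.486 = 101.8 kPa.
σ'_f = 101.8 > σ'_p = 50.4 kPa, so the stress path crosses the preconsolidation pressure — recompression up to σ'_p, then virgin compression beyond:
S_c = H/(1+e₀)·[C_r·log₁₀(σ'_p/σ'_0) + C_c·log₁₀(σ'_f/σ'_p)]
    = 3.3/2.22 × [0.059×log₁₀(50.4/45.313) + 0.24×log₁₀(101.8/50.4)]
    = 1.4865 × [0.0027263 + 0.073276] = 0.113 m

S_c ≈ 0.113 m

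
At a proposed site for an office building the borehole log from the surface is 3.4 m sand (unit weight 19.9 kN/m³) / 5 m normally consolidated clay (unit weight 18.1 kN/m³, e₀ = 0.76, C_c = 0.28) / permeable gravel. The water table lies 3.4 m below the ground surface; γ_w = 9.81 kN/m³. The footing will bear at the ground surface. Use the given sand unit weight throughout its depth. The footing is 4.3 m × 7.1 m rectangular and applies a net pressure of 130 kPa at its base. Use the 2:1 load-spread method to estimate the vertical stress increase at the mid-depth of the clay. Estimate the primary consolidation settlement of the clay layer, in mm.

Mid-depth of clay below the ground surface: z = 3.4 + 5/2 = 5.9 m.
Total vertical stress at mid-clay: σ_v = 19.9×3.4 + 18.1×2.5 = 112.91 kPa.
Pore pressure: u = 9.81×(5.9 − 3.4) = 24.525 kPa.
Initial effective stress: σ'_0 = σ_v − u = 112.91 − 24.525 = 88.385 kPa.
Stress increase at mid-clay by the 2:1 spreading method:
Δσ = qBL/((B+z)(L+z)) = 130×4.3×7.1/((4.3+5.9)(7.1+5.9)) = 29.931 kPa
Final effective stress: σ'_f = σ'_0 + Δσ = 88.385 + 29.931 = 118.32 kPa.
Normally consolidated clay, so the full stress increment lies on the virgin compression line:
S_c = C_c·H/(1+e₀)·log₁₀(σ'_f/σ'_0) = 0.28×5/(1+0.76)×log₁₀(118.32/88.385)
    = 0.79545 × 0.12668 = 0.1008 m

S_c ≈ 101 mm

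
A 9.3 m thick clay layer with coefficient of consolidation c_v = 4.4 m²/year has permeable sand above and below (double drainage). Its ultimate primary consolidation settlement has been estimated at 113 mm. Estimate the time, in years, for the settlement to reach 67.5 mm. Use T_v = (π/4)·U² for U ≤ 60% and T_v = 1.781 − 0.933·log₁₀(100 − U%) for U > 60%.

Drainage path length: H_d = H/2 = 4.65 m (double drainage).
U = S(t)/S_ult = 67.5/113 = 0.5973.
U ≤ 60%: T_v = (π/4)·U² = (π/4)×0.59735² = 0.28025.
t = T_v·H_d²/c_v = 0.28025×4.65²/4.4 = 1.377 years.

t ≈ 1.38 years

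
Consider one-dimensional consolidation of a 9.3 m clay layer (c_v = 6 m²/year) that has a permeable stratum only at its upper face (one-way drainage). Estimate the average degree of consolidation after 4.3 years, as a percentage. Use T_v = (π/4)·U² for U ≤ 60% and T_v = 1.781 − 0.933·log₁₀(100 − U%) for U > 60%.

Drainage path length: H_d = H = 9.3 m (single drainage).
T_v = c_v·t/H_d² = 6×4.3/9.3² = 0.2983.
T_v = 0.2983 corresponds to the U > 60% branch:
U = 1 − 10^((1.781 − T_v)/0.933)/100 = 0.6117

U ≈ 61.2 %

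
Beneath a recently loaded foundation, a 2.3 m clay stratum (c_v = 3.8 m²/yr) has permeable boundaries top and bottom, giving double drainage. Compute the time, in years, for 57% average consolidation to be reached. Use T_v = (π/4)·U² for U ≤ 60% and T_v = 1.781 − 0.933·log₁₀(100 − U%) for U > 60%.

t ≈ 0.0888 years

Drainage path length: H_d = H/2 = 1.15 m (double drainage).
U ≤ 60%: T_v = (π/4)·U² = (π/4)×0.57² = 0.25518.
t = T_v·H_d²/c_v = 0.25518×1.15²/3.8 = 0.08881 years.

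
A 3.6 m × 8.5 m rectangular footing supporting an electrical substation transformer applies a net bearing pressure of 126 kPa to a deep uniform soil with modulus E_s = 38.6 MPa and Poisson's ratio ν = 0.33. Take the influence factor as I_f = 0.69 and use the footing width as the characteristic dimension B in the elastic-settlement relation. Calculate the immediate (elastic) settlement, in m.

Immediate (elastic) settlement: S_e = q·B·(1−ν²)/E_s · I_f.
E_s = 38.6 MPa = 38600 kPa.
S_e = 126 × 3.6 × (1 − 0.33²) / 38600 × 0.69
    = 126 × 3.6 × 0.8911 / 38600 × 0.69
    = 0.007225 m

S_e ≈ 0.00723 m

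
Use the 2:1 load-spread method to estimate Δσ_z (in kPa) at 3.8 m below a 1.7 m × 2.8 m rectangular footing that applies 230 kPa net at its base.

By the 2:1 method the load spreads at 1 horizontal : 2 vertical, so at depth z the loaded area has grown by z in each plan dimension:
Δσ = qBL/((B+z)(L+z)) = 230×1.7×2.8/((1.7+3.8)(2.8+3.8)) = 30.16 kPa

Δσ_z ≈ 30.2 kPa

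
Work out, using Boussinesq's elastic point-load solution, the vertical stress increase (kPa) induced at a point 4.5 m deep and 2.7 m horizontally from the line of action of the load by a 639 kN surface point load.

Δσ_z ≈ 6.99 kPa

Boussinesq vertical stress below a point load on an elastic half-space:
Δσ_z = 3P/(2πz²) · [1 + (r/z)²]^(−5/2)
r/z = 2.7/4.5 = 0.6; [1+(r/z)²]^(−5/2) = 0.46361.
Δσ_z = 3×639/(2π×4.5²) × 0.46361 = 15.067 × 0.46361 = 6.985 kPa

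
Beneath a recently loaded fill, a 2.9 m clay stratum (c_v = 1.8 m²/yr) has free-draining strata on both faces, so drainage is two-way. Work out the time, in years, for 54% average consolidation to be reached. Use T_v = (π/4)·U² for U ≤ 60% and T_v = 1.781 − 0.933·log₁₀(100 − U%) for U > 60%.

t ≈ 0.268 years

Drainage path length: H_d = H/2 = 1.45 m (double drainage).
U ≤ 60%: T_v = (π/4)·U² = (π/4)×0.54² = 0.22902.
t = T_v·H_d²/c_v = 0.22902×1.45²/1.8 = 0.2675 years.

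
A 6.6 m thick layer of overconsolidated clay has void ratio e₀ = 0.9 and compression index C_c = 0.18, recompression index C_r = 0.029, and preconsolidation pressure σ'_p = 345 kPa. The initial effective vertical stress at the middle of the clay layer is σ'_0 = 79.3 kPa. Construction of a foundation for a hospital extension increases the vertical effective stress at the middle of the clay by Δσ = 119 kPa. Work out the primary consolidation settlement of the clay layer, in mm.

Final effective stress: σ'_f = 79.3 + 119 = 198.3 kPa.
σ'_f = 198.3 ≤ σ'_p = 345 kPa, so the clay remains overconsolidated and only the recompression index applies:
S_c = C_r·H/(1+e₀)·log₁₀(σ'_f/σ'_0) = 0.029×6.6/1.9×log₁₀(198.3/79.3)
    = 0.10074 × 0.39805 = 0.0401 m

S_c ≈ 40.1 mm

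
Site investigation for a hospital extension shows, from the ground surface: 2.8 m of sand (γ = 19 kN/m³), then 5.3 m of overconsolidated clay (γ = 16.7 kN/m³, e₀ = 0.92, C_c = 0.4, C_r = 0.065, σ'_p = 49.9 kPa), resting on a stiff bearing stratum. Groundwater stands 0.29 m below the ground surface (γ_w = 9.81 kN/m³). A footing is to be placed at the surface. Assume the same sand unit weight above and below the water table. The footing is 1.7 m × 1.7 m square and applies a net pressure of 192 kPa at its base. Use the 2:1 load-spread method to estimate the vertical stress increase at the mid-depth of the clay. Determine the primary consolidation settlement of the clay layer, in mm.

Mid-depth of clay below the ground surface: z = 2.8 + 5.3/2 = 5.45 m.
Total vertical stress at mid-clay: σ_v = 19×2.8 + 16.7×2.65 = 97.455 kPa.
Pore pressure: u = 9.81×(5.45 − 0.29) = 50.62 kPa.
Initial effective stress: σ'_0 = σ_v − u = 97.455 − 50.62 = 46.835 kPa.
Stress increase at mid-clay by the 2:1 spreading method:
Δσ = qBL/((B+z)(L+z)) = 192×1.7×1.7/((1.7+5.45)(1.7+5.45)) = 10.854 kPa
Final effective stress: σ'_f = 46.835 + 10.854 = 57.689 kPa.
σ'_f = 57.689 > σ'_p = 49.9 kPa, so the stress path crosses the preconsolidation pressure — recompression up to σ'_p, then virgin compression beyond:
S_c = H/(1+e₀)·[C_r·log₁₀(σ'_p/σ'_0) + C_c·log₁₀(σ'_f/σ'_p)]
    = 5.3/1.92 × [0.065×log₁₀(49.9/46.835) + 0.4×log₁₀(57.689/49.9)]
    = 2.7604 × [0.0017895 + 0.025197] = 0.07449 m

S_c ≈ 74.5 mm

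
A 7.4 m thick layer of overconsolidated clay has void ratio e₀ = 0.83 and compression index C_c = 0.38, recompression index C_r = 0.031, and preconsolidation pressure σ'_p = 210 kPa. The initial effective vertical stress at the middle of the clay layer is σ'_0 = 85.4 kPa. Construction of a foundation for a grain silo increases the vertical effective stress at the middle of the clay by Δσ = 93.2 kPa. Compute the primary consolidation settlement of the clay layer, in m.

S_c ≈ 0.0402 m

Final effective stress: σ'_f = 85.4 + 93.2 = 178.6 kPa.
σ'_f = 178.6 ≤ σ'_p = 210 kPa, so the clay remains overconsolidated and only the recompression index applies:
S_c = C_r·H/(1+e₀)·log₁₀(σ'_f/σ'_0) = 0.031×7.4/1.83×log₁₀(178.6/85.4)
    = 0.12535 × 0.32042 = 0.04017 m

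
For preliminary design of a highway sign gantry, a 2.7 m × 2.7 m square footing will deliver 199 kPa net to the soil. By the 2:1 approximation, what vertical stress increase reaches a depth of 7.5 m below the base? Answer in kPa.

Δσ_z ≈ 13.9 kPa

By the 2:1 method the load spreads at 1 horizontal : 2 vertical, so at depth z the loaded area has grown by z in each plan dimension:
Δσ = qBL/((B+z)(L+z)) = 199×2.7×2.7/((2.7+7.5)(2.7+7.5)) = 13.944 kPa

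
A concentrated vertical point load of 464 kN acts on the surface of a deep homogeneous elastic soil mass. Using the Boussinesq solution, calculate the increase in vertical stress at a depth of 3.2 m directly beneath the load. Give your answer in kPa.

Δσ_z ≈ 21.6 kPa

Boussinesq vertical stress below a point load on an elastic half-space:
Δσ_z = 3P/(2πz²) · [1 + (r/z)²]^(−5/2)
r/z = 0/3.2 = 0; [1+(r/z)²]^(−5/2) = 1.
Δσ_z = 3×464/(2π×3.2²) × 1 = 21.635 × 1 = 21.64 kPa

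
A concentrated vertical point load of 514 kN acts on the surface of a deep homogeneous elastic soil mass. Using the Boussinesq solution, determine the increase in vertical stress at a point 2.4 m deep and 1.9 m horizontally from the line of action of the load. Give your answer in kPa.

Boussinesq vertical stress below a point load on an elastic half-space:
Δσ_z = 3P/(2πz²) · [1 + (r/z)²]^(−5/2)
r/z = 1.9/2.4 = 0.79167; [1+(r/z)²]^(−5/2) = 0.29628.
Δσ_z = 3×514/(2π×2.4²) × 0.29628 = 42.607 × 0.29628 = 12.62 kPa

Δσ_z ≈ 12.6 kPa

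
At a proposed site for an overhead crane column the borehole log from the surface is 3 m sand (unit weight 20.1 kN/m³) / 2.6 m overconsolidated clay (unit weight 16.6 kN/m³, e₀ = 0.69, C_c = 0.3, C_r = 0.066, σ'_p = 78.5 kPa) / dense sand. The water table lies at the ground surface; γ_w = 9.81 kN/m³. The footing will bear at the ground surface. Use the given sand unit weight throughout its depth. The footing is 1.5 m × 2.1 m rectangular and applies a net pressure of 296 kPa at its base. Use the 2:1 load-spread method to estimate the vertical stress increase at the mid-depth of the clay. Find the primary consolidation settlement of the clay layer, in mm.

S_c ≈ 21.6 mm

Mid-depth of clay below the ground surface: z = 3 + 2.6/2 = 4.3 m.
Total vertical stress at mid-clay: σ_v = 20.1×3 + 16.6×1.3 = 81.88 kPa.
Pore pressure: u = 9.81×(4.3 − 0) = 42.183 kPa.
Initial effective stress: σ'_0 = σ_v − u = 81.88 − 42.183 = 39.697 kPa.
Stress increase at mid-clay by the 2:1 spreading method:
Δσ = qBL/((B+z)(L+z)) = 296×1.5×2.1/((1.5+4.3)(2.1+4.3)) = 25.119 kPa
Final effective stress: σ'_f = 39.697 + 25.119 = 64.816 kPa.
σ'_f = 64.816 ≤ σ'_p = 78.5 kPa, so the clay remains overconsolidated and only the recompression index applies:
S_c = C_r·H/(1+e₀)·log₁₀(σ'_f/σ'_0) = 0.066×2.6/1.69×log₁₀(64.816/39.697)
    = 0.10154 × 0.21292 = 0.02162 m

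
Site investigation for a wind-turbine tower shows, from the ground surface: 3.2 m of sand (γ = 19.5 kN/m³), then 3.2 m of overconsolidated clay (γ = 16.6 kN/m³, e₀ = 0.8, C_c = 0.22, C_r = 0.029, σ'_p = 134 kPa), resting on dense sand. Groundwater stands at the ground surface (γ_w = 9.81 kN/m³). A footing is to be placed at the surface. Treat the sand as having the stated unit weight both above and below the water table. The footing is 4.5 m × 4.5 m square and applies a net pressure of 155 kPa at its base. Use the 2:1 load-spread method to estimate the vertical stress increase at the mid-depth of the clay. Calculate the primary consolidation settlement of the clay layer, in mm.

Mid-depth of clay below the ground surface: z = 3.2 + 3.2/2 = 4.8 m.
Total vertical stress at mid-clay: σ_v = 19.5×3.2 + 16.6×1.6 = 88.96 kPa.
Pore pressure: u = 9.81×(4.8 − 0) = 47.088 kPa.
Initial effective stress: σ'_0 = σ_v − u = 88.96 − 47.088 = 41.872 kPa.
Stress increase at mid-clay by the 2:1 spreading method:
Δσ = qBL/((B+z)(L+z)) = 155×4.5×4.5/((4.5+4.8)(4.5+4.8)) = 36.29 kPa
Final effective stress: σ'_f = 41.872 + 36.29 = 78.162 kPa.
σ'_f = 78.162 ≤ σ'_p = 134 kPa, so the clay remains overconsolidated and only the recompression index applies:
S_c = C_r·H/(1+e₀)·log₁₀(σ'_f/σ'_0) = 0.029×3.2/1.8×log₁₀(78.162/41.872)
    = 0.051556 × 0.27107 = 0.01398 m

S_c ≈ 14 mm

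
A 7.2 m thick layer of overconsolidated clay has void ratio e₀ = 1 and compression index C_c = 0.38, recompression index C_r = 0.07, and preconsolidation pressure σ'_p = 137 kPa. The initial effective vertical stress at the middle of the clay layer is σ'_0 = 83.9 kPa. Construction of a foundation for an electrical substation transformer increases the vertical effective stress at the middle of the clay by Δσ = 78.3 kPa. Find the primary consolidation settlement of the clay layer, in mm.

S_c ≈ 154 mm

Final effective stress: σ'_f = 83.9 + 78.3 = 162.2 kPa.
σ'_f = 162.2 > σ'_p = 137 kPa, so the stress path crosses the preconsolidation pressure — recompression up to σ'_p, then virgin compression beyond:
S_c = H/(1+e₀)·[C_r·log₁₀(σ'_p/σ'_0) + C_c·log₁₀(σ'_f/σ'_p)]
    = 7.2/2 × [0.07×log₁₀(137/83.9) + 0.38×log₁₀(162.2/137)]
    = 3.6 × [0.014907 + 0.027866] = 0.154 m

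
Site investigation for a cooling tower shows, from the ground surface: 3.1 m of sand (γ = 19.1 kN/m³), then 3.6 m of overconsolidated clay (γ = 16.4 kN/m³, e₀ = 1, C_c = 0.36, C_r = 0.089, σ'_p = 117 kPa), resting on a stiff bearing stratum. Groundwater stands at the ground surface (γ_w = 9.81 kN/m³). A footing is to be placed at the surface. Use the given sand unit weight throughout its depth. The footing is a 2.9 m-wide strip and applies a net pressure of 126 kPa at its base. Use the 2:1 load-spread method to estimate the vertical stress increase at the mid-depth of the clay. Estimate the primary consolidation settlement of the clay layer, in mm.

S_c ≈ 53.3 mm

Mid-depth of clay below the ground surface: z = 3.1 + 3.6/2 = 4.9 m.
Total vertical stress at mid-clay: σ_v = 19.1×3.1 + 16.4×1.8 = 88.73 kPa.
Pore pressure: u = 9.81×(4.9 − 0) = 48.069 kPa.
Initial effective stress: σ'_0 = σ_v − u = 88.73 − 48.069 = 40.661 kPa.
Stress increase at mid-clay by the 2:1 spreading method:
Δσ = qB/(B+z) = 126×2.9/(2.9+4.9) = 46.846 kPa
Final effective stress: σ'_f = 40.661 + 46.846 = 87.507 kPa.
σ'_f = 87.507 ≤ σ'_p = 117 kPa, so the clay remains overconsolidated and only the recompression index applies:
S_c = C_r·H/(1+e₀)·log₁₀(σ'_f/σ'_0) = 0.089×3.6/2×log₁₀(87.507/40.661)
    = 0.1602 × 0.33286 = 0.05332 m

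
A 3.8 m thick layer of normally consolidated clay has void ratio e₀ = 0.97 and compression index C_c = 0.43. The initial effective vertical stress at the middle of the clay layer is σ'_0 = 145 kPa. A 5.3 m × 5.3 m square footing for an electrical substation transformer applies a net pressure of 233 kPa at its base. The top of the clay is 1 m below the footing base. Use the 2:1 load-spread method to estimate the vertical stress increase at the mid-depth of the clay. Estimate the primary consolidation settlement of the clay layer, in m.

Mid-depth of clay below the footing base: z = 1 + 3.8/2 = 2.9 m.
Stress increase at mid-clay by the 2:1 spreading method:
Δσ = qBL/((B+z)(L+z)) = 233×5.3×5.3/((5.3+2.9)(5.3+2.9)) = 97.337 kPa
Final effective stress: σ'_f = σ'_0 + Δσ = 145 + 97.337 = 242.34 kPa.
Normally consolidated clay, so the full stress increment lies on the virgin compression line:
S_c = C_c·H/(1+e₀)·log₁₀(σ'_f/σ'_0) = 0.43×3.8/(1+0.97)×log₁₀(242.34/145)
    = 0.82944 × 0.22306 = 0.185 m

S_c ≈ 0.185 m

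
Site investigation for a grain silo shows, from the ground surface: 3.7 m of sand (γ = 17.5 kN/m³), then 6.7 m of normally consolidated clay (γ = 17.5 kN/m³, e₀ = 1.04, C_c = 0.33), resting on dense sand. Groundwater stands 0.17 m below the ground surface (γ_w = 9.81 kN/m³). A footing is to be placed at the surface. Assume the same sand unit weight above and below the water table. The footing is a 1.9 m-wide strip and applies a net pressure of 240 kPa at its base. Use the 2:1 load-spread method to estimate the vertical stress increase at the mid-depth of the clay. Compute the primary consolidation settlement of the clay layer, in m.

Mid-depth of clay below the ground surface: z = 3.7 + 6.7/2 = 7.05 m.
Total vertical stress at mid-clay: σ_v = 17.5×3.7 + 17.5×3.35 = 123.38 kPa.
Pore pressure: u = 9.81×(7.05 − 0.17) = 67.493 kPa.
Initial effective stress: σ'_0 = σ_v − u = 123.38 − 67.493 = 55.887 kPa.
Stress increase at mid-clay by the 2:1 spreading method:
Δσ = qB/(B+z) = 240×1.9/(1.9+7.05) = 50.95 kPa
Final effective stress: σ'_f = σ'_0 + Δσ = 55.887 + 50.95 = 106.84 kPa.
Normally consolidated clay, so the full stress increment lies on the virgin compression line:
S_c = C_c·H/(1+e₀)·log₁₀(σ'_f/σ'_0) = 0.33×6.7/(1+1.04)×log₁₀(106.84/55.887)
    = 1.0838 × 0.28142 = 0.305 m

S_c ≈ 0.305 m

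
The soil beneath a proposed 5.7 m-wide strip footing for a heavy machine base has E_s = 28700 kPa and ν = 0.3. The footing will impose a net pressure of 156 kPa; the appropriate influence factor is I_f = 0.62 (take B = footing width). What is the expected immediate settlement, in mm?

S_e ≈ 17.5 mm

Immediate (elastic) settlement: S_e = q·B·(1−ν²)/E_s · I_f.
S_e = 156 × 5.7 × (1 − 0.3²) / 28700 × 0.62
    = 156 × 5.7 × 0.91 / 28700 × 0.62
    = 0.01748 m = 17.48 mm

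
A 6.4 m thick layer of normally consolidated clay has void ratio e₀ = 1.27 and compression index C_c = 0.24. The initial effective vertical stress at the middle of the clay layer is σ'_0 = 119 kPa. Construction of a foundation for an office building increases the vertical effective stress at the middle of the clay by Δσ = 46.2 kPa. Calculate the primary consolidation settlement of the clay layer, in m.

S_c ≈ 0.0964 m

Final effective stress: σ'_f = σ'_0 + Δσ = 119 + 46.2 = 165.2 kPa.
Normally consolidated clay, so the full stress increment lies on the virgin compression line:
S_c = C_c·H/(1+e₀)·log₁₀(σ'_f/σ'_0) = 0.24×6.4/(1+1.27)×log₁₀(165.2/119)
    = 0.67665 × 0.14246 = 0.0964 m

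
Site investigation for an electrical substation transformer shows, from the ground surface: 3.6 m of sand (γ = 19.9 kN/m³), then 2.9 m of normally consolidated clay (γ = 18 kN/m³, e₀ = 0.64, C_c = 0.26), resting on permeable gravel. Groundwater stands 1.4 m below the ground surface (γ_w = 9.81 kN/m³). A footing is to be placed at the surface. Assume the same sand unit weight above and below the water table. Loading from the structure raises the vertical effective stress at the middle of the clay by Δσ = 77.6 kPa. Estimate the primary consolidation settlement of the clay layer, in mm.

S_c ≈ 162 mm

Mid-depth of clay below the ground surface: z = 3.6 + 2.9/2 = 5.05 m.
Total vertical stress at mid-clay: σ_v = 19.9×3.6 + 18×1.45 = 97.74 kPa.
Pore pressure: u = 9.81×(5.05 − 1.4) = 35.806 kPa.
Initial effective stress: σ'_0 = σ_v − u = 97.74 − 35.806 = 61.934 kPa.
Final effective stress: σ'_f = σ'_0 + Δσ = 61.934 + 77.6 = 139.53 kPa.
Normally consolidated clay, so the full stress increment lies on the virgin compression line:
S_c = C_c·H/(1+e₀)·log₁₀(σ'_f/σ'_0) = 0.26×2.9/(1+0.64)×log₁₀(139.53/61.934)
    = 0.45976 × 0.35274 = 0.1622 m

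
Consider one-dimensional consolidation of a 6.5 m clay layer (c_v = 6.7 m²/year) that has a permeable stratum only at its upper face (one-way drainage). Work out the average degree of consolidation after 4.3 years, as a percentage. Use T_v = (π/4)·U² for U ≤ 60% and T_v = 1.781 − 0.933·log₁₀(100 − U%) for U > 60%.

U ≈ 84.9 %

Drainage path length: H_d = H = 6.5 m (single drainage).
T_v = c_v·t/H_d² = 6.7×4.3/6.5² = 0.68189.
T_v = 0.68189 corresponds to the U > 60% branch:
U = 1 − 10^((1.781 − T_v)/0.933)/100 = 0.8493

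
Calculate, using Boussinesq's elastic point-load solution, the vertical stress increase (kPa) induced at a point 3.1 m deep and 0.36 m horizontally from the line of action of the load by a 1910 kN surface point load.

Boussinesq vertical stress below a point load on an elastic half-space:
Δσ_z = 3P/(2πz²) · [1 + (r/z)²]^(−5/2)
r/z = 0.36/3.1 = 0.11613; [1+(r/z)²]^(−5/2) = 0.96707.
Δσ_z = 3×1910/(2π×3.1²) × 0.96707 = 94.897 × 0.96707 = 91.77 kPa

Δσ_z ≈ 91.8 kPa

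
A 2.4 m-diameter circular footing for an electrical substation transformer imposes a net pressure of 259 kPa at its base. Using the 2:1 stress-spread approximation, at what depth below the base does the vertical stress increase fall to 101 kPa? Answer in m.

z ≈ 1.44 m

2:1 spreading — at depth z the loaded area has grown by z in each plan dimension:
qD²/(D+z)² = Δσ_z ⇒ z = D(√(q/Δσ_z) − 1) = 2.4×(√(259/101) − 1) = 1.443 m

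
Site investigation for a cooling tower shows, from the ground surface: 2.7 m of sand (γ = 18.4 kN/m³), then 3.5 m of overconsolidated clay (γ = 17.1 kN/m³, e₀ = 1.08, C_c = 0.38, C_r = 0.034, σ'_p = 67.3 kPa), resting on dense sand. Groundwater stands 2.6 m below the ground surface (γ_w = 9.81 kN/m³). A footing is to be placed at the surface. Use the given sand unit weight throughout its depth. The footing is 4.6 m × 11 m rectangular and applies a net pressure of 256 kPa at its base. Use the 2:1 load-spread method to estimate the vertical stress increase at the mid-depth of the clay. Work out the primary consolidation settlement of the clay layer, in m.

S_c ≈ 0.232 m

Mid-depth of clay below the ground surface: z = 2.7 + 3.5/2 = 4.45 m.
Total vertical stress at mid-clay: σ_v = 18.4×2.7 + 17.1×1.75 = 79.605 kPa.
Pore pressure: u = 9.81×(4.45 − 2.6) = 18.149 kPa.
Initial effective stress: σ'_0 = σ_v − u = 79.605 − 18.149 = 61.456 kPa.
Stress increase at mid-clay by the 2:1 spreading method:
Δσ = qBL/((B+z)(L+z)) = 256×4.6×11/((4.6+4.45)(11+4.45)) = 92.643 kPa
Final effective stress: σ'_f = 61.456 + 92.643 = 154.1 kPa.
σ'_f = 154.1 > σ'_p = 67.3 kPa, so the stress path crosses the preconsolidation pressure — recompression up to σ'_p, then virgin compression beyond:
S_c = H/(1+e₀)·[C_r·log₁₀(σ'_p/σ'_0) + C_c·log₁₀(σ'_f/σ'_p)]
    = 3.5/2.08 × [0.034×log₁₀(67.3/61.456) + 0.38×log₁₀(154.1/67.3)]
    = 1.6827 × [0.0013413 + 0.13672] = 0.2323 m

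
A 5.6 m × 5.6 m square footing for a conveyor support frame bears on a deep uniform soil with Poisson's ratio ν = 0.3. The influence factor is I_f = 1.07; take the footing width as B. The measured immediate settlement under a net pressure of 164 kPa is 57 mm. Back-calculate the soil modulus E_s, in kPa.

E_s ≈ 15700 kPa

S_e = q·B·(1−ν²)/E_s · I_f  ⇒  E_s = q·B·(1−ν²)·I_f / S_e.
E_s = 164 × 5.6 × 0.91 × 1.07 / 0.057 = 15690 kPa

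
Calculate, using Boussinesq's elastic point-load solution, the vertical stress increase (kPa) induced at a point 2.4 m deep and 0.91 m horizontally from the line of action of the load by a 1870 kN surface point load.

Δσ_z ≈ 111 kPa

Boussinesq vertical stress below a point load on an elastic half-space:
Δσ_z = 3P/(2πz²) · [1 + (r/z)²]^(−5/2)
r/z = 0.91/2.4 = 0.37917; [1+(r/z)²]^(−5/2) = 0.71475.
Δσ_z = 3×1870/(2π×2.4²) × 0.71475 = 155.01 × 0.71475 = 110.8 kPa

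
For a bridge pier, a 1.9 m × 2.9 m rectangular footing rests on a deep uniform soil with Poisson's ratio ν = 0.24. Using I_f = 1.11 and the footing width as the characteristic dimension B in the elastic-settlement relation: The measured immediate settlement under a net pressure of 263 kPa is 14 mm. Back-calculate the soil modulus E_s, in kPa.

S_e = q·B·(1−ν²)/E_s · I_f  ⇒  E_s = q·B·(1−ν²)·I_f / S_e.
E_s = 263 × 1.9 × 0.9424 × 1.11 / 0.014 = 37340 kPa

E_s ≈ 37300 kPa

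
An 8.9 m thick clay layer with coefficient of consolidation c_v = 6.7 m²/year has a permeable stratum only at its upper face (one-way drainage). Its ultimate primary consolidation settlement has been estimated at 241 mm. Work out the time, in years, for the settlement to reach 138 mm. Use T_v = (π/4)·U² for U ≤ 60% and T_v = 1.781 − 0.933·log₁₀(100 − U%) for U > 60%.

Drainage path length: H_d = H = 8.9 m (single drainage).
U = S(t)/S_ult = 138/241 = 0.5726.
U ≤ 60%: T_v = (π/4)·U² = (π/4)×0.57261² = 0.25752.
t = T_v·H_d²/c_v = 0.25752×8.9²/6.7 = 3.045 years.

t ≈ 3.04 years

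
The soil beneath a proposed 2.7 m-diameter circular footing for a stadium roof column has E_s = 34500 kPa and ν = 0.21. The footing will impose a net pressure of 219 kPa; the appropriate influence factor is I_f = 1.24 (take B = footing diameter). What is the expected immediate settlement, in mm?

S_e ≈ 20.3 mm

Immediate (elastic) settlement: S_e = q·B·(1−ν²)/E_s · I_f.
S_e = 219 × 2.7 × (1 − 0.21²) / 34500 × 1.24
    = 219 × 2.7 × 0.9559 / 34500 × 1.24
    = 0.02032 m = 20.32 mm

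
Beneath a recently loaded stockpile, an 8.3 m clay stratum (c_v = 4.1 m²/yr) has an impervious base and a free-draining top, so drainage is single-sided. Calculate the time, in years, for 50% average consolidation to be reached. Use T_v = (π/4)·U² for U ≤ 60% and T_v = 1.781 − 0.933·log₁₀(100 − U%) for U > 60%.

t ≈ 3.3 years

Drainage path length: H_d = H = 8.3 m (single drainage).
U ≤ 60%: T_v = (π/4)·U² = (π/4)×0.5² = 0.19635.
t = T_v·H_d²/c_v = 0.19635×8.3²/4.1 = 3.299 years.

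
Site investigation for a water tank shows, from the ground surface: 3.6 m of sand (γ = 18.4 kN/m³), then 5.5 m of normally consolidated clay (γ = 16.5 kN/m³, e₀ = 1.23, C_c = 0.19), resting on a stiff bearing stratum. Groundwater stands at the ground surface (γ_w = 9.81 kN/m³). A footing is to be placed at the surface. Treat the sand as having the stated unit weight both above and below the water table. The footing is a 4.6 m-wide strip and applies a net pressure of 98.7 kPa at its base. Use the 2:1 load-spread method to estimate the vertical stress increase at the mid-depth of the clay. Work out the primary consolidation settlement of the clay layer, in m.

S_c ≈ 0.124 m

Mid-depth of clay below the ground surface: z = 3.6 + 5.5/2 = 6.35 m.
Total vertical stress at mid-clay: σ_v = 18.4×3.6 + 16.5×2.75 = 111.61 kPa.
Pore pressure: u = 9.81×(6.35 − 0) = 62.294 kPa.
Initial effective stress: σ'_0 = σ_v − u = 111.61 − 62.294 = 49.316 kPa.
Stress increase at mid-clay by the 2:1 spreading method:
Δσ = qB/(B+z) = 98.7×4.6/(4.6+6.35) = 41.463 kPa
Final effective stress: σ'_f = σ'_0 + Δσ = 49.316 + 41.463 = 90.779 kPa.
Normally consolidated clay, so the full stress increment lies on the virgin compression line:
S_c = C_c·H/(1+e₀)·log₁₀(σ'_f/σ'_0) = 0.19×5.5/(1+1.23)×log₁₀(90.779/49.316)
    = 0.46861 × 0.265 = 0.1242 m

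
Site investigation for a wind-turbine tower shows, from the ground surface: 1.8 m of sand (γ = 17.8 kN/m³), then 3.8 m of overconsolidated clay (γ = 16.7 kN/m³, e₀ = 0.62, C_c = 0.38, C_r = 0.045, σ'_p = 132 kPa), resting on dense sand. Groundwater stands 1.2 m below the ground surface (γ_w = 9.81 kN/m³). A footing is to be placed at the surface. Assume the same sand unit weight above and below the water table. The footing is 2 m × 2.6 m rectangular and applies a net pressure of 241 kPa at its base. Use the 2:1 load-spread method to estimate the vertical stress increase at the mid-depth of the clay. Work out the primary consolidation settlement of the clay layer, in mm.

S_c ≈ 29.2 mm

Mid-depth of clay below the ground surface: z = 1.8 + 3.8/2 = 3.7 m.
Total vertical stress at mid-clay: σ_v = 17.8×1.8 + 16.7×1.9 = 63.77 kPa.
Pore pressure: u = 9.81×(3.7 − 1.2) = 24.525 kPa.
Initial effective stress: σ'_0 = σ_v − u = 63.77 − 24.525 = 39.245 kPa.
Stress increase at mid-clay by the 2:1 spreading method:
Δσ = qBL/((B+z)(L+z)) = 241×2×2.6/((2+3.7)(2.6+3.7)) = 34.898 kPa
Final effective stress: σ'_f = 39.245 + 34.898 = 74.143 kPa.
σ'_f = 74.143 ≤ σ'_p = 132 kPa, so the clay remains overconsolidated and only the recompression index applies:
S_c = C_r·H/(1+e₀)·log₁₀(σ'_f/σ'_0) = 0.045×3.8/1.62×log₁₀(74.143/39.245)
    = 0.10556 × 0.27629 = 0.02916 m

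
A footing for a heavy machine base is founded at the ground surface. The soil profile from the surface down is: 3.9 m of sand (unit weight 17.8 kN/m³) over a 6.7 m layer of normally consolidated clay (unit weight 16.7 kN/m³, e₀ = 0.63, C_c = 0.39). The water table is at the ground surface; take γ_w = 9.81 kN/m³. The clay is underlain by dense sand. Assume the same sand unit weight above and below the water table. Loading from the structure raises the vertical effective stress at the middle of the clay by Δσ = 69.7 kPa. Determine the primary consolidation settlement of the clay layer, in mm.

S_c ≈ 575 mm

Mid-depth of clay below the ground surface: z = 3.9 + 6.7/2 = 7.25 m.
Total vertical stress at mid-clay: σ_v = 17.8×3.9 + 16.7×3.35 = 125.37 kPa.
Pore pressure: u = 9.81×(7.25 − 0) = 71.123 kPa.
Initial effective stress: σ'_0 = σ_v − u = 125.37 − 71.123 = 54.247 kPa.
Final effective stress: σ'_f = σ'_0 + Δσ = 54.247 + 69.7 = 123.95 kPa.
Normally consolidated clay, so the full stress increment lies on the virgin compression line:
S_c = C_c·H/(1+e₀)·log₁₀(σ'_f/σ'_0) = 0.39×6.7/(1+0.63)×log₁₀(123.95/54.247)
    = 1.6031 × 0.35887 = 0.5753 m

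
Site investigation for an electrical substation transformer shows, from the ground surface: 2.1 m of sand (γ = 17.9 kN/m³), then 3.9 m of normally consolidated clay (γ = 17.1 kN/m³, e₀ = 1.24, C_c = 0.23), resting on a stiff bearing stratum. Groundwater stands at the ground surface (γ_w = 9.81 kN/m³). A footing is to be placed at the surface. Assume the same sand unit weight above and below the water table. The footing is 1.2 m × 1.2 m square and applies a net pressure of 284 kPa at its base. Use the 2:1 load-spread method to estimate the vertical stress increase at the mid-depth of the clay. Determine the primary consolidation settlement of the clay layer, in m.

Mid-depth of clay below the ground surface: z = 2.1 + 3.9/2 = 4.05 m.
Total vertical stress at mid-clay: σ_v = 17.9×2.1 + 17.1×1.95 = 70.935 kPa.
Pore pressure: u = 9.81×(4.05 − 0) = 39.73 kPa.
Initial effective stress: σ'_0 = σ_v − u = 70.935 − 39.73 = 31.205 kPa.
Stress increase at mid-clay by the 2:1 spreading method:
Δσ = qBL/((B+z)(L+z)) = 284×1.2×1.2/((1.2+4.05)(1.2+4.05)) = 14.838 kPa
Final effective stress: σ'_f = σ'_0 + Δσ = 31.205 + 14.838 = 46.043 kPa.
Normally consolidated clay, so the full stress increment lies on the virgin compression line:
S_c = C_c·H/(1+e₀)·log₁₀(σ'_f/σ'_0) = 0.23×3.9/(1+1.24)×log₁₀(46.043/31.205)
    = 0.40045 × 0.16894 = 0.06765 m

S_c ≈ 0.0677 m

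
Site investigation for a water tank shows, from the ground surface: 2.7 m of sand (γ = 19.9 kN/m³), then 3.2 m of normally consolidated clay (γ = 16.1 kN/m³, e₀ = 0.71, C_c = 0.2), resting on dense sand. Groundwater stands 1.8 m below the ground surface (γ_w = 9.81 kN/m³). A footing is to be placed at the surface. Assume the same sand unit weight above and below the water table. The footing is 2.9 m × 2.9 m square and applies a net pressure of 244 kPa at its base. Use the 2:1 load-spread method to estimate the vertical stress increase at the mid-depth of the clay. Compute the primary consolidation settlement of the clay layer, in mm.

Mid-depth of clay below the ground surface: z = 2.7 + 3.2/2 = 4.3 m.
Total vertical stress at mid-clay: σ_v = 19.9×2.7 + 16.1×1.6 = 79.49 kPa.
Pore pressure: u = 9.81×(4.3 − 1.8) = 24.525 kPa.
Initial effective stress: σ'_0 = σ_v − u = 79.49 − 24.525 = 54.965 kPa.
Stress increase at mid-clay by the 2:1 spreading method:
Δσ = qBL/((B+z)(L+z)) = 244×2.9×2.9/((2.9+4.3)(2.9+4.3)) = 39.584 kPa
Final effective stress: σ'_f = σ'_0 + Δσ = 54.965 + 39.584 = 94.549 kPa.
Normally consolidated clay, so the full stress increment lies on the virgin compression line:
S_c = C_c·H/(1+e₀)·log₁₀(σ'_f/σ'_0) = 0.2×3.2/(1+0.71)×log₁₀(94.549/54.965)
    = 0.37427 × 0.23557 = 0.08817 m

S_c ≈ 88.2 mm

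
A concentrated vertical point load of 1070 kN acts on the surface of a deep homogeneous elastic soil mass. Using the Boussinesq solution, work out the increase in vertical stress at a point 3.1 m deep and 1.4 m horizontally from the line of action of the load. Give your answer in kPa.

Boussinesq vertical stress below a point load on an elastic half-space:
Δσ_z = 3P/(2πz²) · [1 + (r/z)²]^(−5/2)
r/z = 1.4/3.1 = 0.45161; [1+(r/z)²]^(−5/2) = 0.62875.
Δσ_z = 3×1070/(2π×3.1²) × 0.62875 = 53.162 × 0.62875 = 33.43 kPa

Δσ_z ≈ 33.4 kPa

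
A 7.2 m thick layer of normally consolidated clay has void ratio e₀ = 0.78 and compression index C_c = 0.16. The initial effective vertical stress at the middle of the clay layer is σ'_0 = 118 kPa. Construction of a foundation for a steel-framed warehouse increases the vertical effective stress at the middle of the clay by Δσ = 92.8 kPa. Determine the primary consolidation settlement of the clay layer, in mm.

S_c ≈ 163 mm

Final effective stress: σ'_f = σ'_0 + Δσ = 118 + 92.8 = 210.8 kPa.
Normally consolidated clay, so the full stress increment lies on the virgin compression line:
S_c = C_c·H/(1+e₀)·log₁₀(σ'_f/σ'_0) = 0.16×7.2/(1+0.78)×log₁₀(210.8/118)
    = 0.64719 × 0.25199 = 0.1631 m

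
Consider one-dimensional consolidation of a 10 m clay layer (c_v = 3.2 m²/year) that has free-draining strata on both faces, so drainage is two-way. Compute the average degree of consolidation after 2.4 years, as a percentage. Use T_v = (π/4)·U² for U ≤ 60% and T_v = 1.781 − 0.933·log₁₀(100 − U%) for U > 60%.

Drainage path length: H_d = H/2 = 5 m (double drainage).
T_v = c_v·t/H_d² = 3.2×2.4/5² = 0.3072.
T_v = 0.3072 corresponds to the U > 60% branch:
U = 1 − 10^((1.781 − T_v)/0.933)/100 = 0.6201

U ≈ 62 %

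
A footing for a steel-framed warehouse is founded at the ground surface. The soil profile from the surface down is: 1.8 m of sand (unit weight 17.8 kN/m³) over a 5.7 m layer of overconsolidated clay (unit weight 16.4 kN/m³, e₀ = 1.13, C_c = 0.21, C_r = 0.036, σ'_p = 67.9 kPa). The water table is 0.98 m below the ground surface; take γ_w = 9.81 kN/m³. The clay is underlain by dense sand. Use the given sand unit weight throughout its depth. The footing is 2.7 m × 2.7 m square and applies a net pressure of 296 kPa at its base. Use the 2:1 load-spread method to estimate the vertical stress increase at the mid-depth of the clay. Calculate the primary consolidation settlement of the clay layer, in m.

S_c ≈ 0.0675 m

Mid-depth of clay below the ground surface: z = 1.8 + 5.7/2 = 4.65 m.
Total vertical stress at mid-clay: σ_v = 17.8×1.8 + 16.4×2.85 = 78.78 kPa.
Pore pressure: u = 9.81×(4.65 − 0.98) = 36.003 kPa.
Initial effective stress: σ'_0 = σ_v − u = 78.78 − 36.003 = 42.777 kPa.
Stress increase at mid-clay by the 2:1 spreading method:
Δσ = qBL/((B+z)(L+z)) = 296×2.7×2.7/((2.7+4.65)(2.7+4.65)) = 39.943 kPa
Final effective stress: σ'_f = 42.777 + 39.943 = 82.72 kPa.
σ'_f = 82.72 > σ'_p = 67.9 kPa, so the stress path crosses the preconsolidation pressure — recompression up to σ'_p, then virgin compression beyond:
S_c = H/(1+e₀)·[C_r·log₁₀(σ'_p/σ'_0) + C_c·log₁₀(σ'_f/σ'_p)]
    = 5.7/2.13 × [0.036×log₁₀(67.9/42.777) + 0.21×log₁₀(82.72/67.9)]
    = 2.6761 × [0.0072237 + 0.018006] = 0.06752 m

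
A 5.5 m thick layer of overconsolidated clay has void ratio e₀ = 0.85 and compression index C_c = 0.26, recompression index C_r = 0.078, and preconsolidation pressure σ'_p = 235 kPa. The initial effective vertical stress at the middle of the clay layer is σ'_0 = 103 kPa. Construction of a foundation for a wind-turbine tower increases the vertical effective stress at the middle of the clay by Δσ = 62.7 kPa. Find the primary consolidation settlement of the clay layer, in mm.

S_c ≈ 47.9 mm

Final effective stress: σ'_f = 103 + 62.7 = 165.7 kPa.
σ'_f = 165.7 ≤ σ'_p = 235 kPa, so the clay remains overconsolidated and only the recompression index applies:
S_c = C_r·H/(1+e₀)·log₁₀(σ'_f/σ'_0) = 0.078×5.5/1.85×log₁₀(165.7/103)
    = 0.23189 × 0.20649 = 0.04788 m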